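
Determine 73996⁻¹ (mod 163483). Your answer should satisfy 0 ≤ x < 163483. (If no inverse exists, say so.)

Apply the Euclidean algorithm to 163483 and 73996:
163483 = 2*73996 + 15491
73996 = 4*15491 + 12032
15491 = 1*12032 + 3459
12032 = 3*3459 + 1655
3459 = 2*1655 + 149
1655 = 11*149 + 16
149 = 9*16 + 5
16 = 3*5 + 1
5 = 5*1 + 0
The gcd is 1. Working backward:
1 = 16 − 3·5
1 = −3·149 + 28·16
1 = 28·1655 − 311·149
1 = −311·3459 + 650·1655
1 = 650·12032 − 2261·3459
1 = −2261·15491 + 2911·12032
1 = 2911·73996 − 13905·15491
1 = −13905·163483 + 30721·73996
So 73996·30721 ≡ 1 (mod 163483).

30721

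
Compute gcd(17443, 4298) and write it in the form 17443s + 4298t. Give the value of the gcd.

Repeated division:
17443 = 4·4298 + 251
4298 = 17·251 + 31
251 = 8·31 + 3
31 = 10·3 + 1
3 = 3·1 + 0
gcd(17443, 4298) = 1.
Working backward:
1 = 31 − 10·3
1 = −10·251 + 81·31
1 = 81·4298 − 1387·251
1 = −1387·17443 + 5629·4298
So 1 = (-1387)·17443 + (5629)·4298.

1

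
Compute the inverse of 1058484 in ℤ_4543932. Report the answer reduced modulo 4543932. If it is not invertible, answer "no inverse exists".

Euclidean algorithm on 4543932, 1058484:
4543932 = 4·1058484 + 309996
1058484 = 3·309996 + 128496
309996 = 2·128496 + 53004
128496 = 2·53004 + 22488
53004 = 2·22488 + 8028
22488 = 2·8028 + 6432
8028 = 1·6432 + 1596
6432 = 4·1596 + 48
1596 = 33·48 + 12
48 = 4·12 + 0
gcd(1058484, 4543932) = 12 ≠ 1, so 1058484 has no multiplicative inverse modulo 4543932.

no inverse exists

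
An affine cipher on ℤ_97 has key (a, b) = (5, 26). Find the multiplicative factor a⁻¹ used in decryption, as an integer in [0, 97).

39

Apply the Euclidean algorithm to 97 and 5:
97 = 19×5 + 2
5 = 2×2 + 1
2 = 2×1 + 0
The gcd is 1. Working backward:
1 = 5 − 2·2
1 = −2·97 + 39·5
So 5·39 ≡ 1 (mod 97).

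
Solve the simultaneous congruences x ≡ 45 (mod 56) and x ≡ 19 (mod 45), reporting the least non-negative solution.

Write x = 45 + 56·k. Then 56·k ≡ 19 − 45 ≡ 19 (mod 45).
Need 56⁻¹ mod 45. Extended Euclid on (45, 11):
45 = 4×11 + 1
11 = 11×1 + 0
Back-substitute:
1 = 45 − 4·11
56⁻¹ ≡ 41 (mod 45), so k ≡ 41·19 ≡ 14 (mod 45).
x = 45 + 56·14 = 829.

829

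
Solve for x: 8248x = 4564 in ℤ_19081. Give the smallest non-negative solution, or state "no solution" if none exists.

First find gcd(8248, 19081):
19081 = 2*8248 + 2585
8248 = 3*2585 + 493
2585 = 5*493 + 120
493 = 4*120 + 13
120 = 9*13 + 3
13 = 4*3 + 1
3 = 3*1 + 0
gcd = 1, so a unique solution mod 19081 exists.
Back-substitute for the Bézout coefficients:
1 = 13 − 4·3
1 = −4·120 + 37·13
1 = 37·493 − 152·120
1 = −152·2585 + 797·493
1 = 797·8248 − 2543·2585
1 = −2543·19081 + 5883·8248
So 8248·(5883) ≡ 1 (mod 19081), giving 8248⁻¹ ≡ 5883.
x ≡ 8248⁻¹·4564 ≡ 5883·4564 ≡ 3045 (mod 19081).

3045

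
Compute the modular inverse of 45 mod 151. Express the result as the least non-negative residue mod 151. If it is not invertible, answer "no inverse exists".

47

Run Euclid on (151, 45):
151 = 3×45 + 16
45 = 2×16 + 13
16 = 1×13 + 3
13 = 4×3 + 1
3 = 3×1 + 0
The gcd is 1. Working backward:
1 = 13 − 4·3
1 = −4·16 + 5·13
1 = 5·45 − 14·16
1 = −14·151 + 47·45
So 45·47 ≡ 1 (mod 151).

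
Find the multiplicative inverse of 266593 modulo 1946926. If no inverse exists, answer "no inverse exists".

1475277

gcd(1946926, 266593) by repeated division:
1946926 = 7×266593 + 80775
266593 = 3×80775 + 24268
80775 = 3×24268 + 7971
24268 = 3×7971 + 355
7971 = 22×355 + 161
355 = 2×161 + 33
161 = 4×33 + 29
33 = 1×29 + 4
29 = 7×4 + 1
4 = 4×1 + 0
gcd = 1, so the inverse exists. Back-substitute:
1 = 29 − 7·4
1 = −7·33 + 8·29
1 = 8·161 − 39·33
1 = −39·355 + 86·161
1 = 86·7971 − 1931·355
1 = −1931·24268 + 5879·7971
1 = 5879·80775 − 19568·24268
1 = −19568·266593 + 64583·80775
1 = 64583·1946926 − 471649·266593
Hence 266593⁻¹ ≡ -471649 ≡ 1475277 (mod 1946926).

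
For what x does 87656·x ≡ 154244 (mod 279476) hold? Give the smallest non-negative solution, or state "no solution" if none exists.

First find gcd(87656, 279476):
279476 = 3·87656 + 16508
87656 = 5·16508 + 5116
16508 = 3·5116 + 1160
5116 = 4·1160 + 476
1160 = 2·476 + 208
476 = 2·208 + 60
208 = 3·60 + 28
60 = 2·28 + 4
28 = 7·4 + 0
gcd = 4 and 4 | 154244, so solutions exist. Divide through by 4: 21914x ≡ 38561 (mod 69869).
Now find 21914⁻¹ mod 69869:
69869 = 3×21914 + 4127
21914 = 5×4127 + 1279
4127 = 3×1279 + 290
1279 = 4×290 + 119
290 = 2×119 + 52
119 = 2×52 + 15
52 = 3×15 + 7
15 = 2×7 + 1
7 = 7×1 + 0
Back-substitute:
1 = 15 − 2·7
1 = −2·52 + 7·15
1 = 7·119 − 16·52
1 = −16·290 + 39·119
1 = 39·1279 − 172·290
1 = −172·4127 + 555·1279
1 = 555·21914 − 2947·4127
1 = −2947·69869 + 9396·21914
So 21914⁻¹ ≡ 9396 (mod 69869).
Then x ≡ 9396·38561 ≡ 48391 (mod 69869); the smallest non-negative solution is x = 48391.

48391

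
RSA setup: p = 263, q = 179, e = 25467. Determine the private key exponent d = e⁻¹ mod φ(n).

30219

φ(n) = (p−1)(q−1) = 262·178 = 46636.
Need d with 25467·d ≡ 1 (mod 46636). Apply the extended Euclidean algorithm:
46636 = 1·25467 + 21169
25467 = 1·21169 + 4298
21169 = 4·4298 + 3977
4298 = 1·3977 + 321
3977 = 12·321 + 125
321 = 2·125 + 71
125 = 1·71 + 54
71 = 1·54 + 17
54 = 3·17 + 3
17 = 5·3 + 2
3 = 1·2 + 1
2 = 2·1 + 0
Back-substitute:
1 = 3 − 2
1 = −17 + 6·3
1 = 6·54 − 19·17
1 = −19·71 + 25·54
1 = 25·125 − 44·71
1 = −44·321 + 113·125
1 = 113·3977 − 1400·321
1 = −1400·4298 + 1513·3977
1 = 1513·21169 − 7452·4298
1 = −7452·25467 + 8965·21169
1 = 8965·46636 − 16417·25467
So 25467·(-16417) ≡ 1 (mod 46636), hence d ≡ -16417 ≡ 30219 (mod 46636).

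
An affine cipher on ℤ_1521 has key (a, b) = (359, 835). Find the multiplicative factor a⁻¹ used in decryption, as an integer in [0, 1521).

gcd(1521, 359) by repeated division:
1521 = 4×359 + 85
359 = 4×85 + 19
85 = 4×19 + 9
19 = 2×9 + 1
9 = 9×1 + 0
Since gcd(359, 1521) = 1, back-substitute to write 1 as a combination:
1 = 19 − 2·9
1 = −2·85 + 9·19
1 = 9·359 − 38·85
1 = −38·1521 + 161·359
So 359·161 ≡ 1 (mod 1521).

161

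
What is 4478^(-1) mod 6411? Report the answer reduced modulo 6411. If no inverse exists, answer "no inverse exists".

3635

Extended Euclidean algorithm:
6411 = 1×4478 + 1933
4478 = 2×1933 + 612
1933 = 3×612 + 97
612 = 6×97 + 30
97 = 3×30 + 7
30 = 4×7 + 2
7 = 3×2 + 1
2 = 2×1 + 0
Since gcd(4478, 6411) = 1, back-substitute to write 1 as a combination:
1 = 7 − 3·2
1 = −3·30 + 13·7
1 = 13·97 − 42·30
1 = −42·612 + 265·97
1 = 265·1933 − 837·612
1 = −837·4478 + 1939·1933
1 = 1939·6411 − 2776·4478
Thus 4478·(-2776) ≡ 1 (mod 6411); reducing, -2776 mod 6411 = 3635.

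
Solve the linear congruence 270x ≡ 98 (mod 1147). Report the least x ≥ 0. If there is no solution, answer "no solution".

First find gcd(270, 1147):
1147 = 4×270 + 67
270 = 4×67 + 2
67 = 33×2 + 1
2 = 2×1 + 0
gcd = 1, so a unique solution mod 1147 exists.
Back-substitute for the Bézout coefficients:
1 = 67 − 33·2
1 = −33·270 + 133·67
1 = 133·1147 − 565·270
So 270·(-565) ≡ 1 (mod 1147), giving 270⁻¹ ≡ 582.
x ≡ 270⁻¹·98 ≡ 582·98 ≡ 833 (mod 1147).

833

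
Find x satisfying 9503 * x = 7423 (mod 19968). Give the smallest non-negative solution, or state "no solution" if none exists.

545

First find gcd(9503, 19968):
19968 = 2*9503 + 962
9503 = 9*962 + 845
962 = 1*845 + 117
845 = 7*117 + 26
117 = 4*26 + 13
26 = 2*13 + 0
gcd = 13 and 13 | 7423, so solutions exist. Divide through by 13: 731x ≡ 571 (mod 1536).
Now find 731⁻¹ mod 1536:
1536 = 2·731 + 74
731 = 9·74 + 65
74 = 1·65 + 9
65 = 7·9 + 2
9 = 4·2 + 1
2 = 2·1 + 0
Back-substitute:
1 = 9 − 4·2
1 = −4·65 + 29·9
1 = 29·74 − 33·65
1 = −33·731 + 326·74
1 = 326·1536 − 685·731
So 731·(-685) ≡ 1 (mod 1536), i.e. 731⁻¹ ≡ 851.
Then x ≡ 851·571 ≡ 545 (mod 1536); the smallest non-negative solution is x = 545.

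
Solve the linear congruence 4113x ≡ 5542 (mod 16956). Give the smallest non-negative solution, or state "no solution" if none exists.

gcd(4113, 16956):
16956 = 4*4113 + 504
4113 = 8*504 + 81
504 = 6*81 + 18
81 = 4*18 + 9
18 = 2*9 + 0
gcd = 9, but 9 ∤ 5542, so the congruence has no solution.

no solution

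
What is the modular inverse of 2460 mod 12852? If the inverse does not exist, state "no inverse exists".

no inverse exists

Euclidean algorithm on 12852, 2460:
12852 = 5×2460 + 552
2460 = 4×552 + 252
552 = 2×252 + 48
252 = 5×48 + 12
48 = 4×12 + 0
Since gcd = 12 > 1, 2460 is not a unit mod 12852.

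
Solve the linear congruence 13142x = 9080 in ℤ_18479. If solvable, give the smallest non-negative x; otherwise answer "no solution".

10763

First find gcd(13142, 18479):
18479 = 1*13142 + 5337
13142 = 2*5337 + 2468
5337 = 2*2468 + 401
2468 = 6*401 + 62
401 = 6*62 + 29
62 = 2*29 + 4
29 = 7*4 + 1
4 = 4*1 + 0
gcd = 1, so a unique solution mod 18479 exists.
Back-substitute for the Bézout coefficients:
1 = 29 − 7·4
1 = −7·62 + 15·29
1 = 15·401 − 97·62
1 = −97·2468 + 597·401
1 = 597·5337 − 1291·2468
1 = −1291·13142 + 3179·5337
1 = 3179·18479 − 4470·13142
So 13142·(-4470) ≡ 1 (mod 18479), giving 13142⁻¹ ≡ 14009.
x ≡ 13142⁻¹·9080 ≡ 14009·9080 ≡ 10763 (mod 18479).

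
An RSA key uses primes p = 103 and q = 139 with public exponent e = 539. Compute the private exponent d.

φ(n) = (p−1)(q−1) = 102·138 = 14076.
Need d with 539·d ≡ 1 (mod 14076). Apply the extended Euclidean algorithm:
14076 = 26*539 + 62
539 = 8*62 + 43
62 = 1*43 + 19
43 = 2*19 + 5
19 = 3*5 + 4
5 = 1*4 + 1
4 = 4*1 + 0
Back-substitute:
1 = 5 − 4
1 = −19 + 4·5
1 = 4·43 − 9·19
1 = −9·62 + 13·43
1 = 13·539 − 113·62
1 = −113·14076 + 2951·539
So 539·2951 ≡ 1 (mod 14076), hence d = 2951.

2951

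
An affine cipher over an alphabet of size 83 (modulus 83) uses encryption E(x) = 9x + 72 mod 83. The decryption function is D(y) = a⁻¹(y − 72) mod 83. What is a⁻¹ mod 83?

Run Euclid on (83, 9):
83 = 9*9 + 2
9 = 4*2 + 1
2 = 2*1 + 0
The gcd is 1. Working backward:
1 = 9 − 4·2
1 = −4·83 + 37·9
So 9·37 ≡ 1 (mod 83).

37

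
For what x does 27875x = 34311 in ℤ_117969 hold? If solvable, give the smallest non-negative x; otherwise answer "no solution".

First find gcd(27875, 117969):
117969 = 4·27875 + 6469
27875 = 4·6469 + 1999
6469 = 3·1999 + 472
1999 = 4·472 + 111
472 = 4·111 + 28
111 = 3·28 + 27
28 = 1·27 + 1
27 = 27·1 + 0
gcd = 1, so a unique solution mod 117969 exists.
Back-substitute for the Bézout coefficients:
1 = 28 − 27
1 = −111 + 4·28
1 = 4·472 − 17·111
1 = −17·1999 + 72·472
1 = 72·6469 − 233·1999
1 = −233·27875 + 1004·6469
1 = 1004·117969 − 4249·27875
So 27875·(-4249) ≡ 1 (mod 117969), giving 27875⁻¹ ≡ 113720.
x ≡ 27875⁻¹·34311 ≡ 113720·34311 ≡ 22245 (mod 117969).

22245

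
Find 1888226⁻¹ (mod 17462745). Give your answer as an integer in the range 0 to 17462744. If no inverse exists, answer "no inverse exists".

Apply the Euclidean algorithm to 17462745 and 1888226:
17462745 = 9×1888226 + 468711
1888226 = 4×468711 + 13382
468711 = 35×13382 + 341
13382 = 39×341 + 83
341 = 4×83 + 9
83 = 9×9 + 2
9 = 4×2 + 1
2 = 2×1 + 0
Since gcd(1888226, 17462745) = 1, back-substitute to write 1 as a combination:
1 = 9 − 4·2
1 = −4·83 + 37·9
1 = 37·341 − 152·83
1 = −152·13382 + 5965·341
1 = 5965·468711 − 208927·13382
1 = −208927·1888226 + 841673·468711
1 = 841673·17462745 − 7783984·1888226
Thus 1888226·(-7783984) ≡ 1 (mod 17462745); reducing, -7783984 mod 17462745 = 9678761.

9678761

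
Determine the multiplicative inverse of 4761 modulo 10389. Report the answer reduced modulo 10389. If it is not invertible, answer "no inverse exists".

Compute gcd(4761, 10389):
10389 = 2·4761 + 867
4761 = 5·867 + 426
867 = 2·426 + 15
426 = 28·15 + 6
15 = 2·6 + 3
6 = 2·3 + 0
gcd(4761, 10389) = 3 ≠ 1, so 4761 has no multiplicative inverse modulo 10389.

no inverse exists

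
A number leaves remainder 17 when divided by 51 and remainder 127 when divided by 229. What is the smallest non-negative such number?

Write x = 17 + 51·k. Then 51·k ≡ 127 − 17 ≡ 110 (mod 229).
Need 51⁻¹ mod 229. Extended Euclid on (229, 51):
229 = 4*51 + 25
51 = 2*25 + 1
25 = 25*1 + 0
Back-substitute:
1 = 51 − 2·25
1 = −2·229 + 9·51
51⁻¹ ≡ 9 (mod 229), so k ≡ 9·110 ≡ 74 (mod 229).
x = 17 + 51·74 = 3791.

3791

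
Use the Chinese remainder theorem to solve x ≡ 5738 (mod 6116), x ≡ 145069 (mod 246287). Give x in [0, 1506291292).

1308175326

Write x = 5738 + 6116·k. Then 6116·k ≡ 145069 − 5738 ≡ 139331 (mod 246287).
Need 6116⁻¹ mod 246287. Extended Euclid on (246287, 6116):
246287 = 40*6116 + 1647
6116 = 3*1647 + 1175
1647 = 1*1175 + 472
1175 = 2*472 + 231
472 = 2*231 + 10
231 = 23*10 + 1
10 = 10*1 + 0
Back-substitute:
1 = 231 − 23·10
1 = −23·472 + 47·231
1 = 47·1175 − 117·472
1 = −117·1647 + 164·1175
1 = 164·6116 − 609·1647
1 = −609·246287 + 24524·6116
6116⁻¹ ≡ 24524 (mod 246287), so k ≡ 24524·139331 ≡ 213893 (mod 246287).
x = 5738 + 6116·213893 = 1308175326.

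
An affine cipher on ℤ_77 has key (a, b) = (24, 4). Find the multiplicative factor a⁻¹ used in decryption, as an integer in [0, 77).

Extended Euclidean algorithm:
77 = 3·24 + 5
24 = 4·5 + 4
5 = 1·4 + 1
4 = 4·1 + 0
gcd = 1, so the inverse exists. Back-substitute:
1 = 5 − 4
1 = −24 + 5·5
1 = 5·77 − 16·24
Thus 24·(-16) ≡ 1 (mod 77); reducing, -16 mod 77 = 61.

61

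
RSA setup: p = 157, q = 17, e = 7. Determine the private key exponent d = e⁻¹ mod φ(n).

1783

φ(n) = (p−1)(q−1) = 156·16 = 2496.
Need d with 7·d ≡ 1 (mod 2496). Apply the extended Euclidean algorithm:
2496 = 356·7 + 4
7 = 1·4 + 3
4 = 1·3 + 1
3 = 3·1 + 0
Back-substitute:
1 = 4 − 3
1 = −7 + 2·4
1 = 2·2496 − 713·7
So 7·(-713) ≡ 1 (mod 2496), hence d ≡ -713 ≡ 1783 (mod 2496).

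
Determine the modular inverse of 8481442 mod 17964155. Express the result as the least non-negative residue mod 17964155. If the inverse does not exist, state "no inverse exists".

4014808

Extended Euclidean algorithm:
17964155 = 2·8481442 + 1001271
8481442 = 8·1001271 + 471274
1001271 = 2·471274 + 58723
471274 = 8·58723 + 1490
58723 = 39·1490 + 613
1490 = 2·613 + 264
613 = 2·264 + 85
264 = 3·85 + 9
85 = 9·9 + 4
9 = 2·4 + 1
4 = 4·1 + 0
gcd = 1, so the inverse exists. Back-substitute:
1 = 9 − 2·4
1 = −2·85 + 19·9
1 = 19·264 − 59·85
1 = −59·613 + 137·264
1 = 137·1490 − 333·613
1 = −333·58723 + 13124·1490
1 = 13124·471274 − 105325·58723
1 = −105325·1001271 + 223774·471274
1 = 223774·8481442 − 1895517·1001271
1 = −1895517·17964155 + 4014808·8481442
So 8481442·4014808 ≡ 1 (mod 17964155).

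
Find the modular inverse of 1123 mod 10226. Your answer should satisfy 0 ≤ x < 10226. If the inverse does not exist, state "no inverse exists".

8851

Run Euclid on (10226, 1123):
10226 = 9*1123 + 119
1123 = 9*119 + 52
119 = 2*52 + 15
52 = 3*15 + 7
15 = 2*7 + 1
7 = 7*1 + 0
gcd = 1, so the inverse exists. Back-substitute:
1 = 15 − 2·7
1 = −2·52 + 7·15
1 = 7·119 − 16·52
1 = −16·1123 + 151·119
1 = 151·10226 − 1375·1123
So 1123·(-1375) ≡ 1 (mod 10226), and -1375 ≡ 8851 (mod 10226).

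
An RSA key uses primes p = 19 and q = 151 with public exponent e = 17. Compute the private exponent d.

φ(n) = (p−1)(q−1) = 18·150 = 2700.
Need d with 17·d ≡ 1 (mod 2700). Apply the extended Euclidean algorithm:
2700 = 158·17 + 14
17 = 1·14 + 3
14 = 4·3 + 2
3 = 1·2 + 1
2 = 2·1 + 0
Back-substitute:
1 = 3 − 2
1 = −14 + 5·3
1 = 5·17 − 6·14
1 = −6·2700 + 953·17
So 17·953 ≡ 1 (mod 2700), hence d = 953.

953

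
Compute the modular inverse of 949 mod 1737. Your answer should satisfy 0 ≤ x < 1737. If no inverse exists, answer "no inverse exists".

205

gcd(1737, 949) by repeated division:
1737 = 1×949 + 788
949 = 1×788 + 161
788 = 4×161 + 144
161 = 1×144 + 17
144 = 8×17 + 8
17 = 2×8 + 1
8 = 8×1 + 0
The gcd is 1. Working backward:
1 = 17 − 2·8
1 = −2·144 + 17·17
1 = 17·161 − 19·144
1 = −19·788 + 93·161
1 = 93·949 − 112·788
1 = −112·1737 + 205·949
So 949·205 ≡ 1 (mod 1737).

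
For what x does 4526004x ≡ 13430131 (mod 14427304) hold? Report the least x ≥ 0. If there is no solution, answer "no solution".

gcd(4526004, 14427304):
14427304 = 3*4526004 + 849292
4526004 = 5*849292 + 279544
849292 = 3*279544 + 10660
279544 = 26*10660 + 2384
10660 = 4*2384 + 1124
2384 = 2*1124 + 136
1124 = 8*136 + 36
136 = 3*36 + 28
36 = 1*28 + 8
28 = 3*8 + 4
8 = 2*4 + 0
gcd = 4, but 4 ∤ 13430131, so the congruence has no solution.

no solution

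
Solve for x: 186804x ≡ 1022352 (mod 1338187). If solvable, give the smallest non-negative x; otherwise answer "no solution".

First find gcd(186804, 1338187):
1338187 = 7·186804 + 30559
186804 = 6·30559 + 3450
30559 = 8·3450 + 2959
3450 = 1·2959 + 491
2959 = 6·491 + 13
491 = 37·13 + 10
13 = 1·10 + 3
10 = 3·3 + 1
3 = 3·1 + 0
gcd = 1, so a unique solution mod 1338187 exists.
Back-substitute for the Bézout coefficients:
1 = 10 − 3·3
1 = −3·13 + 4·10
1 = 4·491 − 151·13
1 = −151·2959 + 910·491
1 = 910·3450 − 1061·2959
1 = −1061·30559 + 9398·3450
1 = 9398·186804 − 57449·30559
1 = −57449·1338187 + 411541·186804
So 186804·(411541) ≡ 1 (mod 1338187), giving 186804⁻¹ ≡ 411541.
x ≡ 186804⁻¹·1022352 ≡ 411541·1022352 ≡ 389762 (mod 1338187).

389762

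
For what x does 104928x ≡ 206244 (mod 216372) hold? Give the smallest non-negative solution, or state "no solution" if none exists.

First find gcd(104928, 216372):
216372 = 2·104928 + 6516
104928 = 16·6516 + 672
6516 = 9·672 + 468
672 = 1·468 + 204
468 = 2·204 + 60
204 = 3·60 + 24
60 = 2·24 + 12
24 = 2·12 + 0
gcd = 12 and 12 | 206244, so solutions exist. Divide through by 12: 8744x ≡ 17187 (mod 18031).
Now find 8744⁻¹ mod 18031:
18031 = 2×8744 + 543
8744 = 16×543 + 56
543 = 9×56 + 39
56 = 1×39 + 17
39 = 2×17 + 5
17 = 3×5 + 2
5 = 2×2 + 1
2 = 2×1 + 0
Back-substitute:
1 = 5 − 2·2
1 = −2·17 + 7·5
1 = 7·39 − 16·17
1 = −16·56 + 23·39
1 = 23·543 − 223·56
1 = −223·8744 + 3591·543
1 = 3591·18031 − 7405·8744
So 8744·(-7405) ≡ 1 (mod 18031), i.e. 8744⁻¹ ≡ 10626.
Then x ≡ 10626·17187 ≡ 11094 (mod 18031); the smallest non-negative solution is x = 11094.

11094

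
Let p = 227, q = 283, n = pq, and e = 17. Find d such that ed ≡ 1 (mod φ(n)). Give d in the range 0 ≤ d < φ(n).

φ(n) = (p−1)(q−1) = 226·282 = 63732.
Need d with 17·d ≡ 1 (mod 63732). Apply the extended Euclidean algorithm:
63732 = 3748*17 + 16
17 = 1*16 + 1
16 = 16*1 + 0
Back-substitute:
1 = 17 − 16
1 = −63732 + 3749·17
So 17·3749 ≡ 1 (mod 63732), hence d = 3749.

3749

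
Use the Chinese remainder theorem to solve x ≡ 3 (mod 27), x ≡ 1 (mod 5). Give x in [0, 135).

Write x = 3 + 27·k. Then 27·k ≡ 1 − 3 ≡ 3 (mod 5).
Need 27⁻¹ mod 5. Extended Euclid on (5, 2):
5 = 2·2 + 1
2 = 2·1 + 0
Back-substitute:
1 = 5 − 2·2
27⁻¹ ≡ 3 (mod 5), so k ≡ 3·3 ≡ 4 (mod 5).
x = 3 + 27·4 = 111.

111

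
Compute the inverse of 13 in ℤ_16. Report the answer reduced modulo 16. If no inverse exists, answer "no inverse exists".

5

Apply the Euclidean algorithm to 16 and 13:
16 = 1*13 + 3
13 = 4*3 + 1
3 = 3*1 + 0
Since gcd(13, 16) = 1, back-substitute to write 1 as a combination:
1 = 13 − 4·3
1 = −4·16 + 5·13
So 13·5 ≡ 1 (mod 16).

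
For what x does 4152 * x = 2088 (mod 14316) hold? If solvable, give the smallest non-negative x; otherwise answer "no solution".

First find gcd(4152, 14316):
14316 = 3·4152 + 1860
4152 = 2·1860 + 432
1860 = 4·432 + 132
432 = 3·132 + 36
132 = 3·36 + 24
36 = 1·24 + 12
24 = 2·12 + 0
gcd = 12 and 12 | 2088, so solutions exist. Divide through by 12: 346x ≡ 174 (mod 1193).
Now find 346⁻¹ mod 1193:
1193 = 3×346 + 155
346 = 2×155 + 36
155 = 4×36 + 11
36 = 3×11 + 3
11 = 3×3 + 2
3 = 1×2 + 1
2 = 2×1 + 0
Back-substitute:
1 = 3 − 2
1 = −11 + 4·3
1 = 4·36 − 13·11
1 = −13·155 + 56·36
1 = 56·346 − 125·155
1 = −125·1193 + 431·346
So 346⁻¹ ≡ 431 (mod 1193).
Then x ≡ 431·174 ≡ 1028 (mod 1193); the smallest non-negative solution is x = 1028.

1028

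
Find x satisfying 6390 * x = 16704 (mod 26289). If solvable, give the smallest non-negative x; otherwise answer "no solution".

1459

First find gcd(6390, 26289):
26289 = 4·6390 + 729
6390 = 8·729 + 558
729 = 1·558 + 171
558 = 3·171 + 45
171 = 3·45 + 36
45 = 1·36 + 9
36 = 4·9 + 0
gcd = 9 and 9 | 16704, so solutions exist. Divide through by 9: 710x ≡ 1856 (mod 2921).
Now find 710⁻¹ mod 2921:
2921 = 4*710 + 81
710 = 8*81 + 62
81 = 1*62 + 19
62 = 3*19 + 5
19 = 3*5 + 4
5 = 1*4 + 1
4 = 4*1 + 0
Back-substitute:
1 = 5 − 4
1 = −19 + 4·5
1 = 4·62 − 13·19
1 = −13·81 + 17·62
1 = 17·710 − 149·81
1 = −149·2921 + 613·710
So 710⁻¹ ≡ 613 (mod 2921).
Then x ≡ 613·1856 ≡ 1459 (mod 2921); the smallest non-negative solution is x = 1459.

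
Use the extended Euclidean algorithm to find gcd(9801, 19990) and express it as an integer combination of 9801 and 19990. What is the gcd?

1

Apply Euclid's algorithm to 19990 and 9801:
19990 = 2·9801 + 388
9801 = 25·388 + 101
388 = 3·101 + 85
101 = 1·85 + 16
85 = 5·16 + 5
16 = 3·5 + 1
5 = 5·1 + 0
gcd(9801, 19990) = 1.
Express as a combination:
1 = 16 − 3·5
1 = −3·85 + 16·16
1 = 16·101 − 19·85
1 = −19·388 + 73·101
1 = 73·9801 − 1844·388
1 = −1844·19990 + 3761·9801
So 1 = (-1844)·19990 + (3761)·9801.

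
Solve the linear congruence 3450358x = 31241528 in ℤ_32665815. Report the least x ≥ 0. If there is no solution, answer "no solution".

First find gcd(3450358, 32665815):
32665815 = 9·3450358 + 1612593
3450358 = 2·1612593 + 225172
1612593 = 7·225172 + 36389
225172 = 6·36389 + 6838
36389 = 5·6838 + 2199
6838 = 3·2199 + 241
2199 = 9·241 + 30
241 = 8·30 + 1
30 = 30·1 + 0
gcd = 1, so a unique solution mod 32665815 exists.
Back-substitute for the Bézout coefficients:
1 = 241 − 8·30
1 = −8·2199 + 73·241
1 = 73·6838 − 227·2199
1 = −227·36389 + 1208·6838
1 = 1208·225172 − 7475·36389
1 = −7475·1612593 + 53533·225172
1 = 53533·3450358 − 114541·1612593
1 = −114541·32665815 + 1084402·3450358
So 3450358·(1084402) ≡ 1 (mod 32665815), giving 3450358⁻¹ ≡ 1084402.
x ≡ 3450358⁻¹·31241528 ≡ 1084402·31241528 ≡ 5393456 (mod 32665815).

5393456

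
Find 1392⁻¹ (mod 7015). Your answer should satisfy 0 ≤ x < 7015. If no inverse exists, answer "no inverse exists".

Run Euclid on (7015, 1392):
7015 = 5×1392 + 55
1392 = 25×55 + 17
55 = 3×17 + 4
17 = 4×4 + 1
4 = 4×1 + 0
The gcd is 1. Working backward:
1 = 17 − 4·4
1 = −4·55 + 13·17
1 = 13·1392 − 329·55
1 = −329·7015 + 1658·1392
So 1392·1658 ≡ 1 (mod 7015).

1658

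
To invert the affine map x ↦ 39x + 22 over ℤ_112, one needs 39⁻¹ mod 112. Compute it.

23

Run Euclid on (112, 39):
112 = 2×39 + 34
39 = 1×34 + 5
34 = 6×5 + 4
5 = 1×4 + 1
4 = 4×1 + 0
Since gcd(39, 112) = 1, back-substitute to write 1 as a combination:
1 = 5 − 4
1 = −34 + 7·5
1 = 7·39 − 8·34
1 = −8·112 + 23·39
So 39·23 ≡ 1 (mod 112).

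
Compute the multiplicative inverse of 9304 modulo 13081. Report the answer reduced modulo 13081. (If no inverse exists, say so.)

Extended Euclidean algorithm:
13081 = 1*9304 + 3777
9304 = 2*3777 + 1750
3777 = 2*1750 + 277
1750 = 6*277 + 88
277 = 3*88 + 13
88 = 6*13 + 10
13 = 1*10 + 3
10 = 3*3 + 1
3 = 3*1 + 0
The gcd is 1. Working backward:
1 = 10 − 3·3
1 = −3·13 + 4·10
1 = 4·88 − 27·13
1 = −27·277 + 85·88
1 = 85·1750 − 537·277
1 = −537·3777 + 1159·1750
1 = 1159·9304 − 2855·3777
1 = −2855·13081 + 4014·9304
So 9304·4014 ≡ 1 (mod 13081).

4014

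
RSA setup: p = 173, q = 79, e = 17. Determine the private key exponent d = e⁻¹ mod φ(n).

φ(n) = (p−1)(q−1) = 172·78 = 13416.
Need d with 17·d ≡ 1 (mod 13416). Apply the extended Euclidean algorithm:
13416 = 789×17 + 3
17 = 5×3 + 2
3 = 1×2 + 1
2 = 2×1 + 0
Back-substitute:
1 = 3 − 2
1 = −17 + 6·3
1 = 6·13416 − 4735·17
So 17·(-4735) ≡ 1 (mod 13416), hence d ≡ -4735 ≡ 8681 (mod 13416).

8681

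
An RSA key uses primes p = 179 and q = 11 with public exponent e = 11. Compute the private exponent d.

φ(n) = (p−1)(q−1) = 178·10 = 1780.
Need d with 11·d ≡ 1 (mod 1780). Apply the extended Euclidean algorithm:
1780 = 161×11 + 9
11 = 1×9 + 2
9 = 4×2 + 1
2 = 2×1 + 0
Back-substitute:
1 = 9 − 4·2
1 = −4·11 + 5·9
1 = 5·1780 − 809·11
So 11·(-809) ≡ 1 (mod 1780), hence d ≡ -809 ≡ 971 (mod 1780).

971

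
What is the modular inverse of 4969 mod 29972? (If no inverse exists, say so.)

13089

gcd(29972, 4969) by repeated division:
29972 = 6·4969 + 158
4969 = 31·158 + 71
158 = 2·71 + 16
71 = 4·16 + 7
16 = 2·7 + 2
7 = 3·2 + 1
2 = 2·1 + 0
Since gcd(4969, 29972) = 1, back-substitute to write 1 as a combination:
1 = 7 − 3·2
1 = −3·16 + 7·7
1 = 7·71 − 31·16
1 = −31·158 + 69·71
1 = 69·4969 − 2170·158
1 = −2170·29972 + 13089·4969
So 4969·13089 ≡ 1 (mod 29972).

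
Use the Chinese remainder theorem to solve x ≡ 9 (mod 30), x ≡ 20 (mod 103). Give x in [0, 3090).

1359

Write x = 9 + 30·k. Then 30·k ≡ 20 − 9 ≡ 11 (mod 103).
Need 30⁻¹ mod 103. Extended Euclid on (103, 30):
103 = 3*30 + 13
30 = 2*13 + 4
13 = 3*4 + 1
4 = 4*1 + 0
Back-substitute:
1 = 13 − 3·4
1 = −3·30 + 7·13
1 = 7·103 − 24·30
30⁻¹ ≡ 79 (mod 103), so k ≡ 79·11 ≡ 45 (mod 103).
x = 9 + 30·45 = 1359.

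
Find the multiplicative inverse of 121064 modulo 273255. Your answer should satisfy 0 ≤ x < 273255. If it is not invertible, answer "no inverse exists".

64664

Apply the Euclidean algorithm to 273255 and 121064:
273255 = 2*121064 + 31127
121064 = 3*31127 + 27683
31127 = 1*27683 + 3444
27683 = 8*3444 + 131
3444 = 26*131 + 38
131 = 3*38 + 17
38 = 2*17 + 4
17 = 4*4 + 1
4 = 4*1 + 0
The gcd is 1. Working backward:
1 = 17 − 4·4
1 = −4·38 + 9·17
1 = 9·131 − 31·38
1 = −31·3444 + 815·131
1 = 815·27683 − 6551·3444
1 = −6551·31127 + 7366·27683
1 = 7366·121064 − 28649·31127
1 = −28649·273255 + 64664·121064
So 121064·64664 ≡ 1 (mod 273255).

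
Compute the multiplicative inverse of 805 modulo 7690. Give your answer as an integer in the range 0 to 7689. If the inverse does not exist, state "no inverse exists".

no inverse exists

Compute gcd(805, 7690):
7690 = 9·805 + 445
805 = 1·445 + 360
445 = 1·360 + 85
360 = 4·85 + 20
85 = 4·20 + 5
20 = 4·5 + 0
gcd(805, 7690) = 5 ≠ 1, so 805 has no multiplicative inverse modulo 7690.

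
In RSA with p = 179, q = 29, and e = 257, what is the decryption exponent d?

4441

φ(n) = (p−1)(q−1) = 178·28 = 4984.
Need d with 257·d ≡ 1 (mod 4984). Apply the extended Euclidean algorithm:
4984 = 19*257 + 101
257 = 2*101 + 55
101 = 1*55 + 46
55 = 1*46 + 9
46 = 5*9 + 1
9 = 9*1 + 0
Back-substitute:
1 = 46 − 5·9
1 = −5·55 + 6·46
1 = 6·101 − 11·55
1 = −11·257 + 28·101
1 = 28·4984 − 543·257
So 257·(-543) ≡ 1 (mod 4984), hence d ≡ -543 ≡ 4441 (mod 4984).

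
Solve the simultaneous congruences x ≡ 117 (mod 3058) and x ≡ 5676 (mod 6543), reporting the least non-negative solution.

Write x = 117 + 3058·k. Then 3058·k ≡ 5676 − 117 ≡ 5559 (mod 6543).
Need 3058⁻¹ mod 6543. Extended Euclid on (6543, 3058):
6543 = 2*3058 + 427
3058 = 7*427 + 69
427 = 6*69 + 13
69 = 5*13 + 4
13 = 3*4 + 1
4 = 4*1 + 0
Back-substitute:
1 = 13 − 3·4
1 = −3·69 + 16·13
1 = 16·427 − 99·69
1 = −99·3058 + 709·427
1 = 709·6543 − 1517·3058
3058⁻¹ ≡ 5026 (mod 6543), so k ≡ 5026·5559 ≡ 924 (mod 6543).
x = 117 + 3058·924 = 2825709.

2825709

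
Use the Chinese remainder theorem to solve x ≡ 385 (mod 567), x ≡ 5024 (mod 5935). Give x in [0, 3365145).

Write x = 385 + 567·k. Then 567·k ≡ 5024 − 385 ≡ 4639 (mod 5935).
Need 567⁻¹ mod 5935. Extended Euclid on (5935, 567):
5935 = 10*567 + 265
567 = 2*265 + 37
265 = 7*37 + 6
37 = 6*6 + 1
6 = 6*1 + 0
Back-substitute:
1 = 37 − 6·6
1 = −6·265 + 43·37
1 = 43·567 − 92·265
1 = −92·5935 + 963·567
567⁻¹ ≡ 963 (mod 5935), so k ≡ 963·4639 ≡ 4237 (mod 5935).
x = 385 + 567·4237 = 2402764.

2402764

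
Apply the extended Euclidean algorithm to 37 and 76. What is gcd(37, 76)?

Repeated division:
76 = 2*37 + 2
37 = 18*2 + 1
2 = 2*1 + 0
gcd(37, 76) = 1.
Working backward:
1 = 37 − 18·2
1 = −18·76 + 37·37
So 1 = (-18)·76 + (37)·37.

1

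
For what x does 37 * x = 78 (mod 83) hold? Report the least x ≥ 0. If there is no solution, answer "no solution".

First find gcd(37, 83):
83 = 2×37 + 9
37 = 4×9 + 1
9 = 9×1 + 0
gcd = 1, so a unique solution mod 83 exists.
Back-substitute for the Bézout coefficients:
1 = 37 − 4·9
1 = −4·83 + 9·37
So 37·(9) ≡ 1 (mod 83), giving 37⁻¹ ≡ 9.
x ≡ 37⁻¹·78 ≡ 9·78 ≡ 38 (mod 83).

38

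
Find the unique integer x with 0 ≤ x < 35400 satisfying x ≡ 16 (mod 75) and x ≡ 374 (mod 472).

Write x = 16 + 75·k. Then 75·k ≡ 374 − 16 ≡ 358 (mod 472).
Need 75⁻¹ mod 472. Extended Euclid on (472, 75):
472 = 6*75 + 22
75 = 3*22 + 9
22 = 2*9 + 4
9 = 2*4 + 1
4 = 4*1 + 0
Back-substitute:
1 = 9 − 2·4
1 = −2·22 + 5·9
1 = 5·75 − 17·22
1 = −17·472 + 107·75
75⁻¹ ≡ 107 (mod 472), so k ≡ 107·358 ≡ 74 (mod 472).
x = 16 + 75·74 = 5566.

5566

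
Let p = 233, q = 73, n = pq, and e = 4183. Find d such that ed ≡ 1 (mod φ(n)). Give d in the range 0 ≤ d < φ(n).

2983

φ(n) = (p−1)(q−1) = 232·72 = 16704.
Need d with 4183·d ≡ 1 (mod 16704). Apply the extended Euclidean algorithm:
16704 = 3*4183 + 4155
4183 = 1*4155 + 28
4155 = 148*28 + 11
28 = 2*11 + 6
11 = 1*6 + 5
6 = 1*5 + 1
5 = 5*1 + 0
Back-substitute:
1 = 6 − 5
1 = −11 + 2·6
1 = 2·28 − 5·11
1 = −5·4155 + 742·28
1 = 742·4183 − 747·4155
1 = −747·16704 + 2983·4183
So 4183·2983 ≡ 1 (mod 16704), hence d = 2983.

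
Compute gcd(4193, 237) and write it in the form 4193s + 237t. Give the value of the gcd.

Repeated division:
4193 = 17·237 + 164
237 = 1·164 + 73
164 = 2·73 + 18
73 = 4·18 + 1
18 = 18·1 + 0
gcd(4193, 237) = 1.
Working backward:
1 = 73 − 4·18
1 = −4·164 + 9·73
1 = 9·237 − 13·164
1 = −13·4193 + 230·237
So 1 = (-13)·4193 + (230)·237.

1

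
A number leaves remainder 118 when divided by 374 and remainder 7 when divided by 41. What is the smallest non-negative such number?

Write x = 118 + 374·k. Then 374·k ≡ 7 − 118 ≡ 12 (mod 41).
Need 374⁻¹ mod 41. Extended Euclid on (41, 5):
41 = 8×5 + 1
5 = 5×1 + 0
Back-substitute:
1 = 41 − 8·5
374⁻¹ ≡ 33 (mod 41), so k ≡ 33·12 ≡ 27 (mod 41).
x = 118 + 374·27 = 10216.

10216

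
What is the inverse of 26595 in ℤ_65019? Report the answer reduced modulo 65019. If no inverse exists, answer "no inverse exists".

Euclidean algorithm on 65019, 26595:
65019 = 2×26595 + 11829
26595 = 2×11829 + 2937
11829 = 4×2937 + 81
2937 = 36×81 + 21
81 = 3×21 + 18
21 = 1×18 + 3
18 = 6×3 + 0
gcd(26595, 65019) = 3 ≠ 1, so 26595 has no multiplicative inverse modulo 65019.

no inverse exists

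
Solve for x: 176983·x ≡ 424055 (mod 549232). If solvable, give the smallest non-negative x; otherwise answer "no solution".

First find gcd(176983, 549232):
549232 = 3·176983 + 18283
176983 = 9·18283 + 12436
18283 = 1·12436 + 5847
12436 = 2·5847 + 742
5847 = 7·742 + 653
742 = 1·653 + 89
653 = 7·89 + 30
89 = 2·30 + 29
30 = 1·29 + 1
29 = 29·1 + 0
gcd = 1, so a unique solution mod 549232 exists.
Back-substitute for the Bézout coefficients:
1 = 30 − 29
1 = −89 + 3·30
1 = 3·653 − 22·89
1 = −22·742 + 25·653
1 = 25·5847 − 197·742
1 = −197·12436 + 419·5847
1 = 419·18283 − 616·12436
1 = −616·176983 + 5963·18283
1 = 5963·549232 − 18505·176983
So 176983·(-18505) ≡ 1 (mod 549232), giving 176983⁻¹ ≡ 530727.
x ≡ 176983⁻¹·424055 ≡ 530727·424055 ≡ 289041 (mod 549232).

289041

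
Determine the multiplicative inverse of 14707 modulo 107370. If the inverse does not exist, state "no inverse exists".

Apply the Euclidean algorithm to 107370 and 14707:
107370 = 7·14707 + 4421
14707 = 3·4421 + 1444
4421 = 3·1444 + 89
1444 = 16·89 + 20
89 = 4·20 + 9
20 = 2·9 + 2
9 = 4·2 + 1
2 = 2·1 + 0
The gcd is 1. Working backward:
1 = 9 − 4·2
1 = −4·20 + 9·9
1 = 9·89 − 40·20
1 = −40·1444 + 649·89
1 = 649·4421 − 1987·1444
1 = −1987·14707 + 6610·4421
1 = 6610·107370 − 48257·14707
Thus 14707·(-48257) ≡ 1 (mod 107370); reducing, -48257 mod 107370 = 59113.

59113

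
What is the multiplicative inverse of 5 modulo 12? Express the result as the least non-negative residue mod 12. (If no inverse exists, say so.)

gcd(12, 5) by repeated division:
12 = 2*5 + 2
5 = 2*2 + 1
2 = 2*1 + 0
gcd = 1, so the inverse exists. Back-substitute:
1 = 5 − 2·2
1 = −2·12 + 5·5
So 5·5 ≡ 1 (mod 12).

5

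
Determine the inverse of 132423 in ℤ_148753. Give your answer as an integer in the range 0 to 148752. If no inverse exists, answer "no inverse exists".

5256

Extended Euclidean algorithm:
148753 = 1·132423 + 16330
132423 = 8·16330 + 1783
16330 = 9·1783 + 283
1783 = 6·283 + 85
283 = 3·85 + 28
85 = 3·28 + 1
28 = 28·1 + 0
Since gcd(132423, 148753) = 1, back-substitute to write 1 as a combination:
1 = 85 − 3·28
1 = −3·283 + 10·85
1 = 10·1783 − 63·283
1 = −63·16330 + 577·1783
1 = 577·132423 − 4679·16330
1 = −4679·148753 + 5256·132423
So 132423·5256 ≡ 1 (mod 148753).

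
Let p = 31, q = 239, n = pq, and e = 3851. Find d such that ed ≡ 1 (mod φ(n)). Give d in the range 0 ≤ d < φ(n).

3011

φ(n) = (p−1)(q−1) = 30·238 = 7140.
Need d with 3851·d ≡ 1 (mod 7140). Apply the extended Euclidean algorithm:
7140 = 1×3851 + 3289
3851 = 1×3289 + 562
3289 = 5×562 + 479
562 = 1×479 + 83
479 = 5×83 + 64
83 = 1×64 + 19
64 = 3×19 + 7
19 = 2×7 + 5
7 = 1×5 + 2
5 = 2×2 + 1
2 = 2×1 + 0
Back-substitute:
1 = 5 − 2·2
1 = −2·7 + 3·5
1 = 3·19 − 8·7
1 = −8·64 + 27·19
1 = 27·83 − 35·64
1 = −35·479 + 202·83
1 = 202·562 − 237·479
1 = −237·3289 + 1387·562
1 = 1387·3851 − 1624·3289
1 = −1624·7140 + 3011·3851
So 3851·3011 ≡ 1 (mod 7140), hence d = 3011.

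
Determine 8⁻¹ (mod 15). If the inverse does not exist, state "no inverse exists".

Extended Euclidean algorithm:
15 = 1×8 + 7
8 = 1×7 + 1
7 = 7×1 + 0
Since gcd(8, 15) = 1, back-substitute to write 1 as a combination:
1 = 8 − 7
1 = −15 + 2·8
So 8·2 ≡ 1 (mod 15).

2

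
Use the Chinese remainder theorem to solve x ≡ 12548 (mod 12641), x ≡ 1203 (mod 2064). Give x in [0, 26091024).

Write x = 12548 + 12641·k. Then 12641·k ≡ 1203 − 12548 ≡ 1039 (mod 2064).
Need 12641⁻¹ mod 2064. Extended Euclid on (2064, 257):
2064 = 8*257 + 8
257 = 32*8 + 1
8 = 8*1 + 0
Back-substitute:
1 = 257 − 32·8
1 = −32·2064 + 257·257
12641⁻¹ ≡ 257 (mod 2064), so k ≡ 257·1039 ≡ 767 (mod 2064).
x = 12548 + 12641·767 = 9708195.

9708195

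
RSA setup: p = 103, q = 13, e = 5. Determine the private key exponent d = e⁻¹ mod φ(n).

245

φ(n) = (p−1)(q−1) = 102·12 = 1224.
Need d with 5·d ≡ 1 (mod 1224). Apply the extended Euclidean algorithm:
1224 = 244×5 + 4
5 = 1×4 + 1
4 = 4×1 + 0
Back-substitute:
1 = 5 − 4
1 = −1224 + 245·5
So 5·245 ≡ 1 (mod 1224), hence d = 245.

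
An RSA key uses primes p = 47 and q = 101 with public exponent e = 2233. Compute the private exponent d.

φ(n) = (p−1)(q−1) = 46·100 = 4600.
Need d with 2233·d ≡ 1 (mod 4600). Apply the extended Euclidean algorithm:
4600 = 2×2233 + 134
2233 = 16×134 + 89
134 = 1×89 + 45
89 = 1×45 + 44
45 = 1×44 + 1
44 = 44×1 + 0
Back-substitute:
1 = 45 − 44
1 = −89 + 2·45
1 = 2·134 − 3·89
1 = −3·2233 + 50·134
1 = 50·4600 − 103·2233
So 2233·(-103) ≡ 1 (mod 4600), hence d ≡ -103 ≡ 4497 (mod 4600).

4497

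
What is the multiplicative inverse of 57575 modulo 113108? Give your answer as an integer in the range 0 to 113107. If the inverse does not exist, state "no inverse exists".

Extended Euclidean algorithm:
113108 = 1×57575 + 55533
57575 = 1×55533 + 2042
55533 = 27×2042 + 399
2042 = 5×399 + 47
399 = 8×47 + 23
47 = 2×23 + 1
23 = 23×1 + 0
The gcd is 1. Working backward:
1 = 47 − 2·23
1 = −2·399 + 17·47
1 = 17·2042 − 87·399
1 = −87·55533 + 2366·2042
1 = 2366·57575 − 2453·55533
1 = −2453·113108 + 4819·57575
So 57575·4819 ≡ 1 (mod 113108).

4819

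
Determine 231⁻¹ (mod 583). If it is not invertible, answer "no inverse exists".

Euclidean algorithm on 583, 231:
583 = 2·231 + 121
231 = 1·121 + 110
121 = 1·110 + 11
110 = 10·11 + 0
The gcd is 11, not 1, hence no inverse exists.

no inverse exists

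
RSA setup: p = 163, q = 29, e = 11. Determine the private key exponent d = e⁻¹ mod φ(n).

3299

φ(n) = (p−1)(q−1) = 162·28 = 4536.
Need d with 11·d ≡ 1 (mod 4536). Apply the extended Euclidean algorithm:
4536 = 412×11 + 4
11 = 2×4 + 3
4 = 1×3 + 1
3 = 3×1 + 0
Back-substitute:
1 = 4 − 3
1 = −11 + 3·4
1 = 3·4536 − 1237·11
So 11·(-1237) ≡ 1 (mod 4536), hence d ≡ -1237 ≡ 3299 (mod 4536).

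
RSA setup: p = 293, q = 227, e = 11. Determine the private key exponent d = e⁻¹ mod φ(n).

φ(n) = (p−1)(q−1) = 292·226 = 65992.
Need d with 11·d ≡ 1 (mod 65992). Apply the extended Euclidean algorithm:
65992 = 5999×11 + 3
11 = 3×3 + 2
3 = 1×2 + 1
2 = 2×1 + 0
Back-substitute:
1 = 3 − 2
1 = −11 + 4·3
1 = 4·65992 − 23997·11
So 11·(-23997) ≡ 1 (mod 65992), hence d ≡ -23997 ≡ 41995 (mod 65992).

41995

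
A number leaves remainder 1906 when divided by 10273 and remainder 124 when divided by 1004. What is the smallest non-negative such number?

3597456

Write x = 1906 + 10273·k. Then 10273·k ≡ 124 − 1906 ≡ 226 (mod 1004).
Need 10273⁻¹ mod 1004. Extended Euclid on (1004, 233):
1004 = 4*233 + 72
233 = 3*72 + 17
72 = 4*17 + 4
17 = 4*4 + 1
4 = 4*1 + 0
Back-substitute:
1 = 17 − 4·4
1 = −4·72 + 17·17
1 = 17·233 − 55·72
1 = −55·1004 + 237·233
10273⁻¹ ≡ 237 (mod 1004), so k ≡ 237·226 ≡ 350 (mod 1004).
x = 1906 + 10273·350 = 3597456.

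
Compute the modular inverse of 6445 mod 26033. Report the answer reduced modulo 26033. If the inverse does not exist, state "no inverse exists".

18007

Extended Euclidean algorithm:
26033 = 4*6445 + 253
6445 = 25*253 + 120
253 = 2*120 + 13
120 = 9*13 + 3
13 = 4*3 + 1
3 = 3*1 + 0
gcd = 1, so the inverse exists. Back-substitute:
1 = 13 − 4·3
1 = −4·120 + 37·13
1 = 37·253 − 78·120
1 = −78·6445 + 1987·253
1 = 1987·26033 − 8026·6445
So 6445·(-8026) ≡ 1 (mod 26033), and -8026 ≡ 18007 (mod 26033).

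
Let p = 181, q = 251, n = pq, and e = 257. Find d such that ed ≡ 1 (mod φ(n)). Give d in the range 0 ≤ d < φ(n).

φ(n) = (p−1)(q−1) = 180·250 = 45000.
Need d with 257·d ≡ 1 (mod 45000). Apply the extended Euclidean algorithm:
45000 = 175*257 + 25
257 = 10*25 + 7
25 = 3*7 + 4
7 = 1*4 + 3
4 = 1*3 + 1
3 = 3*1 + 0
Back-substitute:
1 = 4 − 3
1 = −7 + 2·4
1 = 2·25 − 7·7
1 = −7·257 + 72·25
1 = 72·45000 − 12607·257
So 257·(-12607) ≡ 1 (mod 45000), hence d ≡ -12607 ≡ 32393 (mod 45000).

32393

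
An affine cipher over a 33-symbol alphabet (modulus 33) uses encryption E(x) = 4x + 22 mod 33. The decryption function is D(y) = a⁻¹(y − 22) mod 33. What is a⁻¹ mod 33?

Apply the Euclidean algorithm to 33 and 4:
33 = 8·4 + 1
4 = 4·1 + 0
The gcd is 1. Working backward:
1 = 33 − 8·4
Thus 4·(-8) ≡ 1 (mod 33); reducing, -8 mod 33 = 25.

25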